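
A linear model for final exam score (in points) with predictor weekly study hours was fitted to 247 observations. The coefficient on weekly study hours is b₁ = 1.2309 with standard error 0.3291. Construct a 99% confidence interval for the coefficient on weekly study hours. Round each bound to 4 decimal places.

df = n − 2 = 247 − 2 = 245.
t* = t_{0.005, 245} = 2.596045.
Margin = t* × SE = 2.596045 × 0.3291 = 0.854358.
CI: 1.2309 ± 0.854358 → (0.3765, 2.0853).
With 99% confidence, each one-unit increase in weekly study hours is associated with a change of between 0.3765 and 2.0853 points in final exam score.

(0.3765, 2.0853)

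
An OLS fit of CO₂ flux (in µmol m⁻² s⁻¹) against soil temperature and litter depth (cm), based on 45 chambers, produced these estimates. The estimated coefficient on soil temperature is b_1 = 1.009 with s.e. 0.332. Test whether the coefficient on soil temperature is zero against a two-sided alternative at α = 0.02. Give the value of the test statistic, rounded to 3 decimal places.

H₀: β₁ = 0 vs H₁: β₁ ≠ 0.
t = (b_1 − β₁⁰)/SE = 1.009 / 0.332 = 3.039.
df = n − k − 1 = 45 − 2 − 1 = 42.
Two-sided p ≈ 0.0041, which is < 0.02, so reject H₀.
There is evidence that soil temperature is associated with CO₂ flux, holding the other predictors fixed.

t = 3.039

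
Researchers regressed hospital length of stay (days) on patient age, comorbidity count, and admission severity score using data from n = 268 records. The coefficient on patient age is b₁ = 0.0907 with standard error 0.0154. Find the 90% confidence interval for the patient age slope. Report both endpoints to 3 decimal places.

(0.065, 0.116)

df = n − k − 1 = 268 − 3 − 1 = 264.
t* = t_{0.05, 264} = 1.650646.
Margin = t* × SE = 1.650646 × 0.0154 = 0.02542.
CI: 0.0907 ± 0.02542 → (0.065, 0.116).
With 90% confidence, each one-unit increase in patient age is associated with a change of between 0.065 and 0.116 days in hospital length of stay, holding the other predictors fixed.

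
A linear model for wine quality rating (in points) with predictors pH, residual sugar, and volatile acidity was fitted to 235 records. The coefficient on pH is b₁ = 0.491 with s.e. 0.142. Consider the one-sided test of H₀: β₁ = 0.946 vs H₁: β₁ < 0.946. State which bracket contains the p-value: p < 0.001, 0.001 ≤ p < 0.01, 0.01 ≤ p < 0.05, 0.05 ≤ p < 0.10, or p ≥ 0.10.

p < 0.001

t = (0.491 − 0.946) / 0.142 = -3.204.
df = n − k − 1 = 235 − 3 − 1 = 231.
One-sided p = P(T_{231} < t) ≈ 0.0008.
So p < 0.001.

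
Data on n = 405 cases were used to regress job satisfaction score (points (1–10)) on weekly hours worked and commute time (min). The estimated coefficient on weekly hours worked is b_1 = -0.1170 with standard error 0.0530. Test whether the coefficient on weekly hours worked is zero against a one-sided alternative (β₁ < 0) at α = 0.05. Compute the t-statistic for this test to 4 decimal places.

H₀: β₁ = 0 vs H₁: β₁ < 0.
t = (b_1 − β₁⁰)/SE = -0.1170 / 0.0530 = -2.2075.
df = n − k − 1 = 405 − 2 − 1 = 402.
One-sided p ≈ 0.0139, which is < 0.05, so reject H₀.
There is evidence that the true slope on weekly hours worked is negative, holding the other predictors fixed.

t = -2.2075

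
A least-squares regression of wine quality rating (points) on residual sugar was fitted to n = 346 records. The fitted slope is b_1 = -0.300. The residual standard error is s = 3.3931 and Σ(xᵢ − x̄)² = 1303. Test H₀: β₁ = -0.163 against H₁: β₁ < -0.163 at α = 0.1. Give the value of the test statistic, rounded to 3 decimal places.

t = -1.457

SE(b_1) = s/√Sₓₓ = 3.3931/√1303 = 0.0939993.
t = (-0.300 − (-0.163)) / 0.0939993 = -1.457.
df = n − 2 = 344.
One-sided p ≈ 0.0730, which is < 0.1, so reject H₀.
There is evidence that the true slope on residual sugar is below -0.163 points per unit.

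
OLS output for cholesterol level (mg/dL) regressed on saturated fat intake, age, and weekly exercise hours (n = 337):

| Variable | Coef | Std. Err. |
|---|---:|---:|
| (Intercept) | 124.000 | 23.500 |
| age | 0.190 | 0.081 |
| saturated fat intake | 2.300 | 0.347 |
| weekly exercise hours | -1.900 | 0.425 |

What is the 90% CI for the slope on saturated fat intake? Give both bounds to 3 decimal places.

(1.728, 2.872)

Read off: b = 2.300, SE = 0.347 for saturated fat intake.
df = n − k − 1 = 337 − 3 − 1 = 333.
t* = t_{0.05, 333} = 1.649442.
Margin = t* × SE = 1.649442 × 0.347 = 0.57236.
CI: 2.300 ± 0.57236 → (1.728, 2.872).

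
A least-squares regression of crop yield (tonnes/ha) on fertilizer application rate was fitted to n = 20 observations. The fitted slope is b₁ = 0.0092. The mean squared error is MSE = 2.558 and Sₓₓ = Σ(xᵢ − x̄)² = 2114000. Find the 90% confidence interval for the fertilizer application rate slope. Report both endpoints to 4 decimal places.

(0.0073, 0.0111)

SE(b₁) = √(MSE/Sₓₓ) = √(2.558/2114000) = 0.00110001.
df = n − 2 = 18.
t* = t_{0.05, 18} = 1.734064.
Margin = t* × SE = 1.734064 × 0.00110001 = 0.001907.
CI: 0.0092 ± 0.001907 → (0.0073, 0.0111).
With 90% confidence, each one-unit increase in fertilizer application rate is associated with a change of between 0.0073 and 0.0111 tonnes/ha in crop yield.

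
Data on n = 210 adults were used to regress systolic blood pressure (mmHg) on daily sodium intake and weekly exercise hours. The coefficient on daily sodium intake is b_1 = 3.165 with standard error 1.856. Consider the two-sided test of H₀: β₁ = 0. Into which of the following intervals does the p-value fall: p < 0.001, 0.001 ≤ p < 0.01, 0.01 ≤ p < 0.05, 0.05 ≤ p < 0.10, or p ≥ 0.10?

0.05 ≤ p < 0.10

t = 3.165 / 1.856 = 1.705.
df = n − k − 1 = 210 − 2 − 1 = 207.
Two-sided p = 2·P(T_{207} > |t|) ≈ 0.0896.
So 0.05 ≤ p < 0.10.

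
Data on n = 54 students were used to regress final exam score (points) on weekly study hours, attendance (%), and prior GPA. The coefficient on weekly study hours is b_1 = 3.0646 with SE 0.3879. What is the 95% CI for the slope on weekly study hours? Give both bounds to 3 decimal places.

(2.285, 3.844)

df = n − k − 1 = 54 − 3 − 1 = 50.
t* = t_{0.025, 50} = 2.008559.
Margin = t* × SE = 2.008559 × 0.3879 = 0.77912.
CI: 3.0646 ± 0.77912 → (2.285, 3.844).
With 95% confidence, each one-unit increase in weekly study hours is associated with a change of between 2.285 and 3.844 points in final exam score, holding the other predictors fixed.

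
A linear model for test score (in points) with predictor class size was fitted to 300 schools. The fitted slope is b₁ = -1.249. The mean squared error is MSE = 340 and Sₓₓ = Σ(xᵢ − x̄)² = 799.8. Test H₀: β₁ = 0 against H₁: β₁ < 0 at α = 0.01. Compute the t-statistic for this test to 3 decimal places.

SE(b₁) = √(MSE/Sₓₓ) = √(340/799.8) = 0.652002.
t = -1.249 / 0.652002 = -1.916.
df = n − 2 = 298.
One-sided p ≈ 0.0282, which is ≥ 0.01, so fail to reject H₀.
The data do not give significant evidence that the true slope on class size is negative.

t = -1.916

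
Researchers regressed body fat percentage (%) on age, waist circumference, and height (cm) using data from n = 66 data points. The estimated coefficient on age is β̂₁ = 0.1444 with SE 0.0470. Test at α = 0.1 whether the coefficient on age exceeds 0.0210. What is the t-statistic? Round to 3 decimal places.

H₀: β₁ = 0.0210 vs H₁: β₁ > 0.0210.
t = (β̂₁ − β₁⁰)/SE = (0.1444 − 0.0210) / 0.0470 = 2.626.
df = n − k − 1 = 66 − 3 − 1 = 62.
One-sided p ≈ 0.0054, which is < 0.1, so reject H₀.
There is evidence that the true slope on age exceeds 0.0210 % per unit, holding the other predictors fixed.

t = 2.626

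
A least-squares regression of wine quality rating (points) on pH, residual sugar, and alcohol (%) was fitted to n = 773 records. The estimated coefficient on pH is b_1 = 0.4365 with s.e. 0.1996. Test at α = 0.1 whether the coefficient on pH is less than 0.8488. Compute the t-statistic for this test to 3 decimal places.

t = -2.066

H₀: β₁ = 0.8488 vs H₁: β₁ < 0.8488.
t = (b_1 − β₁⁰)/SE = (0.4365 − 0.8488) / 0.1996 = -2.066.
df = n − k − 1 = 773 − 3 − 1 = 769.
One-sided p ≈ 0.0196, which is < 0.1, so reject H₀.
There is evidence that the true slope on pH is below 0.8488 points per unit, holding the other predictors fixed.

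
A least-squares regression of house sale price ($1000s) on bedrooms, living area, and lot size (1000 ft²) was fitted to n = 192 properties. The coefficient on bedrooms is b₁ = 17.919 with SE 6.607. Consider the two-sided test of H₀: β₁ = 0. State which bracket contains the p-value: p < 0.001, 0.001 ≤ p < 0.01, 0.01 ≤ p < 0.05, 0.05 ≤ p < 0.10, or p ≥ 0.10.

0.001 ≤ p < 0.01

t = 17.919 / 6.607 = 2.712.
df = n − k − 1 = 192 − 3 − 1 = 188.
Two-sided p = 2·P(T_{188} > |t|) ≈ 0.0073.
So 0.001 ≤ p < 0.01.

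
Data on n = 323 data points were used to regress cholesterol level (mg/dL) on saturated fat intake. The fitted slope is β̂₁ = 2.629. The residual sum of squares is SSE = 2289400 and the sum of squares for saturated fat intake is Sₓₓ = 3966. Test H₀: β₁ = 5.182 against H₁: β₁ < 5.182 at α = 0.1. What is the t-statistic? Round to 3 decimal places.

t = -1.904

MSE = SSE/(n − 2) = 2289400/321 = 7132.09.
SE(β̂₁) = √(MSE/Sₓₓ) = √(7132.09/3966) = 1.34101.
t = (2.629 − 5.182) / 1.34101 = -1.904.
df = n − 2 = 321.
One-sided p ≈ 0.0289, which is < 0.1, so reject H₀.
There is evidence that the true slope on saturated fat intake is below 5.182 mg/dL per unit.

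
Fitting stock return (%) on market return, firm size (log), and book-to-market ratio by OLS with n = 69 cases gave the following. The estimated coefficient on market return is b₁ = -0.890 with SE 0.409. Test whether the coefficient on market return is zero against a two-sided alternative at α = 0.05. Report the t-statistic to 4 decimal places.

t = -2.1760

H₀: β₁ = 0 vs H₁: β₁ ≠ 0.
t = (b₁ − β₁⁰)/SE = -0.890 / 0.409 = -2.1760.
df = n − k − 1 = 69 − 3 − 1 = 65.
Two-sided p ≈ 0.0332, which is < 0.05, so reject H₀.
There is evidence that market return is associated with stock return, holding the other predictors fixed.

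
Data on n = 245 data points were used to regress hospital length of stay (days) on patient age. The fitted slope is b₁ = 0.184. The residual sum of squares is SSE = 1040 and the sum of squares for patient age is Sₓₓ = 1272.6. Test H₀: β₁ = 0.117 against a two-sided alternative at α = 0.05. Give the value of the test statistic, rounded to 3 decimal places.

t = 1.155

MSE = SSE/(n − 2) = 1040/243 = 4.27984.
SE(b₁) = √(MSE/Sₓₓ) = √(4.27984/1272.6) = 0.0579919.
t = (0.184 − 0.117) / 0.0579919 = 1.155.
df = n − 2 = 243.
Two-sided p ≈ 0.2491, which is ≥ 0.05, so fail to reject H₀.
The data are consistent with a true slope of 0.117 days per unit of patient age.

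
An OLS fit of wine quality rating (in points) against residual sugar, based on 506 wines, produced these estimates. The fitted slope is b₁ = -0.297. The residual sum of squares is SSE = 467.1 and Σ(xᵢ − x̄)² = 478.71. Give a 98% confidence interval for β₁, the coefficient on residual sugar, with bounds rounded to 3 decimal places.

(-0.400, -0.194)

MSE = SSE/(n − 2) = 467.1/504 = 0.926786.
SE(b₁) = √(MSE/Sₓₓ) = √(0.926786/478.71) = 0.0440001.
df = n − 2 = 504.
t* = t_{0.01, 504} = 2.333769.
Margin = t* × SE = 2.333769 × 0.0440001 = 0.10269.
CI: -0.297 ± 0.10269 → (-0.400, -0.194).
With 98% confidence, each one-unit increase in residual sugar is associated with a change of between -0.400 and -0.194 points in wine quality rating.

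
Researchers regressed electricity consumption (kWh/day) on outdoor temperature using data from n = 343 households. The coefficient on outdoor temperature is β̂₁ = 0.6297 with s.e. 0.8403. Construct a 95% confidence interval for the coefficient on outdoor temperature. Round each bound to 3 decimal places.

df = n − 2 = 343 − 2 = 341.
t* = t_{0.025, 341} = 1.966945.
Margin = t* × SE = 1.966945 × 0.8403 = 1.65282.
CI: 0.6297 ± 1.65282 → (-1.023, 2.283).
With 95% confidence, each one-unit increase in outdoor temperature is associated with a change of between -1.023 and 2.283 kWh/day in electricity consumption.

(-1.023, 2.283)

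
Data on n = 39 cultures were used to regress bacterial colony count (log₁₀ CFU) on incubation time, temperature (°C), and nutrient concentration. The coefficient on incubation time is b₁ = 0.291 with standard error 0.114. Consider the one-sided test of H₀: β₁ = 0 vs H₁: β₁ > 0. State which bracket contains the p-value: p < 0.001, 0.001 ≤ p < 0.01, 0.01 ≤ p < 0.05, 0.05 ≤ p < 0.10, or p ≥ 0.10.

0.001 ≤ p < 0.01

t = 0.291 / 0.114 = 2.553.
df = n − k − 1 = 39 − 3 − 1 = 35.
One-sided p = P(T_{35} > t) ≈ 0.0076.
So 0.001 ≤ p < 0.01.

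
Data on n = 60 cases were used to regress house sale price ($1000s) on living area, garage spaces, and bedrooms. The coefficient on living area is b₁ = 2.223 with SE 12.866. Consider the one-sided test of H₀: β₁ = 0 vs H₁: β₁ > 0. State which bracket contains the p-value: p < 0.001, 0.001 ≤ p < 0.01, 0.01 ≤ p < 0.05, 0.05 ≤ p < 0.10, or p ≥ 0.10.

p ≥ 0.10

t = 2.223 / 12.866 = 0.173.
df = n − k − 1 = 60 − 3 − 1 = 56.
One-sided p = P(T_{56} > t) ≈ 0.4317.
So p ≥ 0.10.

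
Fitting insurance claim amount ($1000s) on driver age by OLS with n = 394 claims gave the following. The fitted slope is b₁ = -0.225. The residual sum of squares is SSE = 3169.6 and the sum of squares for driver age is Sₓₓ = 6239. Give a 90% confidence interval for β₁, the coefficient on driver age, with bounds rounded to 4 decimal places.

(-0.2844, -0.1656)

MSE = SSE/(n − 2) = 3169.6/392 = 8.08571.
SE(b₁) = √(MSE/Sₓₓ) = √(8.08571/6239) = 0.0359999.
df = n − 2 = 392.
t* = t_{0.05, 392} = 1.64875.
Margin = t* × SE = 1.64875 × 0.0359999 = 0.059355.
CI: -0.225 ± 0.059355 → (-0.2844, -0.1656).
With 90% confidence, each one-unit increase in driver age is associated with a change of between -0.2844 and -0.1656 $1000s in insurance claim amount.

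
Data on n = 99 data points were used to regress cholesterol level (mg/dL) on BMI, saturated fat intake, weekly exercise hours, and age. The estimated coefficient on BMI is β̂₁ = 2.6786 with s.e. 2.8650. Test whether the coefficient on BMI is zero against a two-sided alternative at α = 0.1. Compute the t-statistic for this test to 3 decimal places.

t = 0.935

H₀: β₁ = 0 vs H₁: β₁ ≠ 0.
t = (β̂₁ − β₁⁰)/SE = 2.6786 / 2.8650 = 0.935.
df = n − k − 1 = 99 − 4 − 1 = 94.
Two-sided p ≈ 0.3522, which is ≥ 0.1, so fail to reject H₀.
The data do not give significant evidence of an association between BMI and cholesterol level, after adjusting for the other predictors.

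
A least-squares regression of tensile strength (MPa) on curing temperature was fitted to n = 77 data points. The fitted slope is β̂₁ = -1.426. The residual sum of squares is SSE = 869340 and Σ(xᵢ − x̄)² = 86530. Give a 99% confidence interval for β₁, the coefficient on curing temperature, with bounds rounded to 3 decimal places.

MSE = SSE/(n − 2) = 869340/75 = 11591.2.
SE(β̂₁) = √(MSE/Sₓₓ) = √(11591.2/86530) = 0.366.
df = n − 2 = 75.
t* = t_{0.005, 75} = 2.642983.
Margin = t* × SE = 2.642983 × 0.366 = 0.96733.
CI: -1.426 ± 0.96733 → (-2.393, -0.459).
With 99% confidence, each one-unit increase in curing temperature is associated with a change of between -2.393 and -0.459 MPa in tensile strength.

(-2.393, -0.459)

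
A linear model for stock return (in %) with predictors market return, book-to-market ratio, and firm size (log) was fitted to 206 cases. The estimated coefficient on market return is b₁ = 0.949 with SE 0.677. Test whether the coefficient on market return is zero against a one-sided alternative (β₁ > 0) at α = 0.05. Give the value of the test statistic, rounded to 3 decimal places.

t = 1.402

H₀: β₁ = 0 vs H₁: β₁ > 0.
t = (b₁ − β₁⁰)/SE = 0.949 / 0.677 = 1.402.
df = n − k − 1 = 206 − 3 − 1 = 202.
One-sided p ≈ 0.0813, which is ≥ 0.05, so fail to reject H₀.
The data do not give significant evidence that the true slope on market return is positive, holding the other predictors fixed.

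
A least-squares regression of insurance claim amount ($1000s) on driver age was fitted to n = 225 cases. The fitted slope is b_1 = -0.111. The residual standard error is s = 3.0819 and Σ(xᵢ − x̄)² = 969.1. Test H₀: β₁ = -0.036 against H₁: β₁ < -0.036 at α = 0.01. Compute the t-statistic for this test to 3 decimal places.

SE(b_1) = s/√Sₓₓ = 3.0819/√969.1 = 0.0989998.
t = (-0.111 − (-0.036)) / 0.0989998 = -0.758.
df = n − 2 = 223.
One-sided p ≈ 0.2248, which is ≥ 0.01, so fail to reject H₀.
The data do not give significant evidence that the true slope on driver age is below -0.036 $1000s per unit.

t = -0.758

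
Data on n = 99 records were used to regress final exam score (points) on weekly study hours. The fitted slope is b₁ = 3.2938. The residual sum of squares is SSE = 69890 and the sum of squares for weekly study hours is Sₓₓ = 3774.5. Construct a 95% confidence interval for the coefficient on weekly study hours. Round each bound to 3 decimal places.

(2.427, 4.161)

MSE = SSE/(n − 2) = 69890/97 = 720.515.
SE(b₁) = √(MSE/Sₓₓ) = √(720.515/3774.5) = 0.43691.
df = n − 2 = 97.
t* = t_{0.025, 97} = 1.984723.
Margin = t* × SE = 1.984723 × 0.43691 = 0.86715.
CI: 3.2938 ± 0.86715 → (2.427, 4.161).
With 95% confidence, each one-unit increase in weekly study hours is associated with a change of between 2.427 and 4.161 points in final exam score.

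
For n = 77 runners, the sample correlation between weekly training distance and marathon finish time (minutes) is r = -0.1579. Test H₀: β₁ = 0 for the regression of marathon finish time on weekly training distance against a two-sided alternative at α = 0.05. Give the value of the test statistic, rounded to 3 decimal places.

t = -1.385

t = r·√(n − 2)/√(1 − r²) = -0.1579·√75/√0.975068 = -1.385.
df = n − 2 = 75.
Two-sided p ≈ 0.1702, which is ≥ 0.05, so fail to reject H₀.
The data do not give significant evidence of a linear association between weekly training distance and marathon finish time.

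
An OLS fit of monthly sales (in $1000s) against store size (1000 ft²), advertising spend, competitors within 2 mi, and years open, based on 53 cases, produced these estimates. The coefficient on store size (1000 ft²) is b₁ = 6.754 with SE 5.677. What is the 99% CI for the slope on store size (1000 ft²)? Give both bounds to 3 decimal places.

(-8.473, 21.981)

df = n − k − 1 = 53 − 4 − 1 = 48.
t* = t_{0.005, 48} = 2.682204.
Margin = t* × SE = 2.682204 × 5.677 = 15.22687.
CI: 6.754 ± 15.22687 → (-8.473, 21.981).
With 99% confidence, each one-unit increase in store size (1000 ft²) is associated with a change of between -8.473 and 21.981 $1000s in monthly sales, holding the other predictors fixed.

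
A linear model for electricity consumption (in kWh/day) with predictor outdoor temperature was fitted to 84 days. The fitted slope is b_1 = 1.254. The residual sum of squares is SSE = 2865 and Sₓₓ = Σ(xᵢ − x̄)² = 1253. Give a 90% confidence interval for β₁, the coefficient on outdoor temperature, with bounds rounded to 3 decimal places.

(0.976, 1.532)

MSE = SSE/(n − 2) = 2865/82 = 34.939.
SE(b_1) = √(MSE/Sₓₓ) = √(34.939/1253) = 0.166986.
df = n − 2 = 82.
t* = t_{0.05, 82} = 1.663649.
Margin = t* × SE = 1.663649 × 0.166986 = 0.27781.
CI: 1.254 ± 0.27781 → (0.976, 1.532).
With 90% confidence, each one-unit increase in outdoor temperature is associated with a change of between 0.976 and 1.532 kWh/day in electricity consumption.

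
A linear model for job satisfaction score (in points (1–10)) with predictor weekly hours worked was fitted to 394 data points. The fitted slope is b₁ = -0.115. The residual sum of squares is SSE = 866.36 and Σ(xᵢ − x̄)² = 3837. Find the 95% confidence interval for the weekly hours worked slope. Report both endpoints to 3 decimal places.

MSE = SSE/(n − 2) = 866.36/392 = 2.2101.
SE(b₁) = √(MSE/Sₓₓ) = √(2.2101/3837) = 0.0239999.
df = n − 2 = 392.
t* = t_{0.025, 392} = 1.966034.
Margin = t* × SE = 1.966034 × 0.0239999 = 0.04718.
CI: -0.115 ± 0.04718 → (-0.162, -0.068).
With 95% confidence, each one-unit increase in weekly hours worked is associated with a change of between -0.162 and -0.068 points (1–10) in job satisfaction score.

(-0.162, -0.068)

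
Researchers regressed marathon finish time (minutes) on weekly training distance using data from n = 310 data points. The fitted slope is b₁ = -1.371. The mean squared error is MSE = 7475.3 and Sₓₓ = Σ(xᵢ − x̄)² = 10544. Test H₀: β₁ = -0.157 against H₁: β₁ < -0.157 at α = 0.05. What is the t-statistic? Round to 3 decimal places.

t = -1.442

SE(b₁) = √(MSE/Sₓₓ) = √(7475.3/10544) = 0.841999.
t = (-1.371 − (-0.157)) / 0.841999 = -1.442.
df = n − 2 = 308.
One-sided p ≈ 0.0752, which is ≥ 0.05, so fail to reject H₀.
The data do not give significant evidence that the true slope on weekly training distance is below -0.157 minutes per unit.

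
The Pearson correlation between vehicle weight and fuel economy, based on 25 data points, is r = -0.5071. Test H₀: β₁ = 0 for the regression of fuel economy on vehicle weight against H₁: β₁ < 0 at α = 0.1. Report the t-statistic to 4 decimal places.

t = -2.8217

t = r·√(n − 2)/√(1 − r²) = -0.5071·√23/√0.74285 = -2.8217.
df = n − 2 = 23.
One-sided p ≈ 0.0048, which is < 0.1, so reject H₀.
There is evidence of a linear association between vehicle weight and fuel economy.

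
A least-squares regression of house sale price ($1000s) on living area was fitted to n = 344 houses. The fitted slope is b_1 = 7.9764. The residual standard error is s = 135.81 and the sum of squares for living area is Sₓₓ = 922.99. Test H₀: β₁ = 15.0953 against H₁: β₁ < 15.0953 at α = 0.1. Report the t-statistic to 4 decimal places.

t = -1.5925

SE(b_1) = s/√Sₓₓ = 135.81/√922.99 = 4.47026.
t = (7.9764 − 15.0953) / 4.47026 = -1.5925.
df = n − 2 = 342.
One-sided p ≈ 0.0561, which is < 0.1, so reject H₀.
There is evidence that the true slope on living area is below 15.0953 $1000s per unit.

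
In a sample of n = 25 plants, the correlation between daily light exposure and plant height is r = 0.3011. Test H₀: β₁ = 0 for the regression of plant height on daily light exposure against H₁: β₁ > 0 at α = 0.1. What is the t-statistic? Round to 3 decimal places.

t = r·√(n − 2)/√(1 − r²) = 0.3011·√23/√0.909339 = 1.514.
df = n − 2 = 23.
One-sided p ≈ 0.0718, which is < 0.1, so reject H₀.
There is evidence of a linear association between daily light exposure and plant height.

t = 1.514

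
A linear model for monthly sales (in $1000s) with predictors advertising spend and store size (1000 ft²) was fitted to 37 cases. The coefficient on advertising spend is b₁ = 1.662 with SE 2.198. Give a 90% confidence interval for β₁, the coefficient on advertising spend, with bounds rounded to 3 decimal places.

(-2.055, 5.379)

df = n − k − 1 = 37 − 2 − 1 = 34.
t* = t_{0.05, 34} = 1.690924.
Margin = t* × SE = 1.690924 × 2.198 = 3.71665.
CI: 1.662 ± 3.71665 → (-2.055, 5.379).
With 90% confidence, each one-unit increase in advertising spend is associated with a change of between -2.055 and 5.379 $1000s in monthly sales, holding the other predictors fixed.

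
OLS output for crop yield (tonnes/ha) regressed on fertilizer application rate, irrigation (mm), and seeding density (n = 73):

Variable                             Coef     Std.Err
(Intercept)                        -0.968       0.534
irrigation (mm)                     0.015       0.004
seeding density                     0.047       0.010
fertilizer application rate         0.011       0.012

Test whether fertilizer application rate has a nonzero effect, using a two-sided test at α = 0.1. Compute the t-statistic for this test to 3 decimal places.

t = 0.917

Read off: b = 0.011, SE = 0.012 for fertilizer application rate.
H₀: β₁ = 0 vs H₁: β₁ ≠ 0.
t = 0.011 / 0.012 = 0.917.
df = n − k − 1 = 73 − 3 − 1 = 69.
Two-sided p ≈ 0.3625, which is ≥ 0.1, so fail to reject H₀.
The data do not give significant evidence of an association between fertilizer application rate and crop yield, after adjusting for the other predictors.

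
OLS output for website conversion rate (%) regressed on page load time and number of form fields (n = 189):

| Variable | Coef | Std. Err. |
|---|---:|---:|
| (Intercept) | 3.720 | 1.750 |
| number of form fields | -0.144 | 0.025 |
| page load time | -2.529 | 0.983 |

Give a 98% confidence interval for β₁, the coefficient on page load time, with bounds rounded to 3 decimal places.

(-4.836, -0.222)

Read off: b = -2.529, SE = 0.983 for page load time.
df = n − k − 1 = 189 − 2 − 1 = 186.
t* = t_{0.01, 186} = 2.346563.
Margin = t* × SE = 2.346563 × 0.983 = 2.30667.
CI: -2.529 ± 2.30667 → (-4.836, -0.222).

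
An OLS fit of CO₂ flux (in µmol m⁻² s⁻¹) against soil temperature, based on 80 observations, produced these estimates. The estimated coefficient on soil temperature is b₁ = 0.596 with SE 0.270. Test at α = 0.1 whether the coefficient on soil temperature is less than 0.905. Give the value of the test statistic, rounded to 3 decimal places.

t = -1.144

H₀: β₁ = 0.905 vs H₁: β₁ < 0.905.
t = (b₁ − β₁⁰)/SE = (0.596 − 0.905) / 0.270 = -1.144.
df = n − 2 = 80 − 2 = 78.
One-sided p ≈ 0.1280, which is ≥ 0.1, so fail to reject H₀.
The data do not give significant evidence that the true slope on soil temperature is below 0.905 µmol m⁻² s⁻¹ per unit.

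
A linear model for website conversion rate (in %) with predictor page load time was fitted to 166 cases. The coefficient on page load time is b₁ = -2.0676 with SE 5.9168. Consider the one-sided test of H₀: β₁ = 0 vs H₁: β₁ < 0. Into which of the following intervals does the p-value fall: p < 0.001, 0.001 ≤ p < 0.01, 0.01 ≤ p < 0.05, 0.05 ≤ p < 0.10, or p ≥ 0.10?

t = -2.0676 / 5.9168 = -0.349.
df = n − 2 = 166 − 2 = 164.
One-sided p = P(T_{164} < t) ≈ 0.3636.
So p ≥ 0.10.

p ≥ 0.10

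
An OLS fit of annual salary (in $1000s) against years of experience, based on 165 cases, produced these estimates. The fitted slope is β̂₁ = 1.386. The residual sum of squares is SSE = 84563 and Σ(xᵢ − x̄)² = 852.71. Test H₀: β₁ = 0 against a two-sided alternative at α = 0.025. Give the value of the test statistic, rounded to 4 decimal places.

t = 1.7769

MSE = SSE/(n − 2) = 84563/163 = 518.791.
SE(β̂₁) = √(MSE/Sₓₓ) = √(518.791/852.71) = 0.780002.
t = 1.386 / 0.780002 = 1.7769.
df = n − 2 = 163.
Two-sided p ≈ 0.0774, which is ≥ 0.025, so fail to reject H₀.
The data do not give significant evidence of an association between years of experience and annual salary.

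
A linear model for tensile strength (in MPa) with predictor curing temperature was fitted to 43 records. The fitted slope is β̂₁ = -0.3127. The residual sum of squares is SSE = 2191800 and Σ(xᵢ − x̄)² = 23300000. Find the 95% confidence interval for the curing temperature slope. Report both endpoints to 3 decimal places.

MSE = SSE/(n − 2) = 2191800/41 = 53458.5.
SE(β̂₁) = √(MSE/Sₓₓ) = √(53458.5/23300000) = 0.0478995.
df = n − 2 = 41.
t* = t_{0.025, 41} = 2.019541.
Margin = t* × SE = 2.019541 × 0.0478995 = 0.09673.
CI: -0.3127 ± 0.09673 → (-0.409, -0.216).
With 95% confidence, each one-unit increase in curing temperature is associated with a change of between -0.409 and -0.216 MPa in tensile strength.

(-0.409, -0.216)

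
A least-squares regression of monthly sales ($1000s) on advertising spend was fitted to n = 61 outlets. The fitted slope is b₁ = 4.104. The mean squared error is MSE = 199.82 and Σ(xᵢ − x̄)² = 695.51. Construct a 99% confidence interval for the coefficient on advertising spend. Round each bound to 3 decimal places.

SE(b₁) = √(MSE/Sₓₓ) = √(199.82/695.51) = 0.536004.
df = n − 2 = 59.
t* = t_{0.005, 59} = 2.661759.
Margin = t* × SE = 2.661759 × 0.536004 = 1.42671.
CI: 4.104 ± 1.42671 → (2.677, 5.531).
With 99% confidence, each one-unit increase in advertising spend is associated with a change of between 2.677 and 5.531 $1000s in monthly sales.

(2.677, 5.531)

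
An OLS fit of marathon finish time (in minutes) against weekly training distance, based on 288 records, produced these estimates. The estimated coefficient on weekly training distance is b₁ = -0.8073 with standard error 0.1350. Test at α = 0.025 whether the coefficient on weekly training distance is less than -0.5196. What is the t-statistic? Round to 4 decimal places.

t = -2.1311

H₀: β₁ = -0.5196 vs H₁: β₁ < -0.5196.
t = (b₁ − β₁⁰)/SE = (-0.8073 − (-0.5196)) / 0.1350 = -2.1311.
df = n − 2 = 288 − 2 = 286.
One-sided p ≈ 0.0170, which is < 0.025, so reject H₀.
There is evidence that the true slope on weekly training distance is below -0.5196 minutes per unit.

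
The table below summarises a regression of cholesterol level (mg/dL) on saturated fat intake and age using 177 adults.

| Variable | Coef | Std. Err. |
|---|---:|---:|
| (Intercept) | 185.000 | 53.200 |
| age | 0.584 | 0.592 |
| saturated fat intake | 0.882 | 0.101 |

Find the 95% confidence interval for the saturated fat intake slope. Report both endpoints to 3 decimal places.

(0.683, 1.081)

Read off: b = 0.882, SE = 0.101 for saturated fat intake.
df = n − k − 1 = 177 − 2 − 1 = 174.
t* = t_{0.025, 174} = 1.973691.
Margin = t* × SE = 1.973691 × 0.101 = 0.19934.
CI: 0.882 ± 0.19934 → (0.683, 1.081).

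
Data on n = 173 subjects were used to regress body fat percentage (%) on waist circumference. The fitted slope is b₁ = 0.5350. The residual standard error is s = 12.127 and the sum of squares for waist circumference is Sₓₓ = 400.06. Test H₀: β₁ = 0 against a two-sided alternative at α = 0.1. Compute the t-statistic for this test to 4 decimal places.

t = 0.8824

SE(b₁) = s/√Sₓₓ = 12.127/√400.06 = 0.606305.
t = 0.5350 / 0.606305 = 0.8824.
df = n − 2 = 171.
Two-sided p ≈ 0.3788, which is ≥ 0.1, so fail to reject H₀.
The data do not give significant evidence of an association between waist circumference and body fat percentage.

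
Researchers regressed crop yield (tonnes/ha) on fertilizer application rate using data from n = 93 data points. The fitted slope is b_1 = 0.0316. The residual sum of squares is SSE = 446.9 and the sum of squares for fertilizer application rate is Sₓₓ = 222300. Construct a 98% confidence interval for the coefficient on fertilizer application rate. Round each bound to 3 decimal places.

(0.020, 0.043)

MSE = SSE/(n − 2) = 446.9/91 = 4.91099.
SE(b_1) = √(MSE/Sₓₓ) = √(4.91099/222300) = 0.00470018.
df = n − 2 = 91.
t* = t_{0.01, 91} = 2.368026.
Margin = t* × SE = 2.368026 × 0.00470018 = 0.01113.
CI: 0.0316 ± 0.01113 → (0.020, 0.043).
With 98% confidence, each one-unit increase in fertilizer application rate is associated with a change of between 0.020 and 0.043 tonnes/ha in crop yield.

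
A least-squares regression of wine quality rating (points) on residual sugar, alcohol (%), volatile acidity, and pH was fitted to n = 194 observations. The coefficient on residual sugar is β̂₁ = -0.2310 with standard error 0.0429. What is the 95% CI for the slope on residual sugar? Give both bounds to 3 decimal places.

(-0.316, -0.146)

df = n − k − 1 = 194 − 4 − 1 = 189.
t* = t_{0.025, 189} = 1.972595.
Margin = t* × SE = 1.972595 × 0.0429 = 0.08462.
CI: -0.2310 ± 0.08462 → (-0.316, -0.146).
With 95% confidence, each one-unit increase in residual sugar is associated with a change of between -0.316 and -0.146 points in wine quality rating, holding the other predictors fixed.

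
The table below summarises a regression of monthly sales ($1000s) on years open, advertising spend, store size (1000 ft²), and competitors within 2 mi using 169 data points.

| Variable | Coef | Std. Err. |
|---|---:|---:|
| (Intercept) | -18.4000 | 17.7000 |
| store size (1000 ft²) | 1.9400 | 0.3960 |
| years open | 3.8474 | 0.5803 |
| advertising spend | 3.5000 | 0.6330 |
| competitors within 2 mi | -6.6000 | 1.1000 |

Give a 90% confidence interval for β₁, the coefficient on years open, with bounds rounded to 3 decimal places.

Read off: b = 3.8474, SE = 0.5803 for years open.
df = n − k − 1 = 169 − 4 − 1 = 164.
t* = t_{0.05, 164} = 1.654198.
Margin = t* × SE = 1.654198 × 0.5803 = 0.95993.
CI: 3.8474 ± 0.95993 → (2.887, 4.807).

(2.887, 4.807)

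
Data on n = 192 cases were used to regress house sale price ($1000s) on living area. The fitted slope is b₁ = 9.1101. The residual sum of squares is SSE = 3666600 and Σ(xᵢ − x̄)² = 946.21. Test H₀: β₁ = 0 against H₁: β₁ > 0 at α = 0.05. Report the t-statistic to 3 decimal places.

MSE = SSE/(n − 2) = 3666600/190 = 19297.9.
SE(b₁) = √(MSE/Sₓₓ) = √(19297.9/946.21) = 4.51608.
t = 9.1101 / 4.51608 = 2.017.
df = n − 2 = 190.
One-sided p ≈ 0.0225, which is < 0.05, so reject H₀.
There is evidence that the true slope on living area is positive.

t = 2.017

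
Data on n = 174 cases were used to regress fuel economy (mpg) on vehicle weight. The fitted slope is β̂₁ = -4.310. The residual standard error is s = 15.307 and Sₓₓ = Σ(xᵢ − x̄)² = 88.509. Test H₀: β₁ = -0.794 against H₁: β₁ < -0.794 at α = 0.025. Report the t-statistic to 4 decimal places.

t = -2.1610

SE(β̂₁) = s/√Sₓₓ = 15.307/√88.509 = 1.62703.
t = (-4.310 − (-0.794)) / 1.62703 = -2.1610.
df = n − 2 = 172.
One-sided p ≈ 0.0160, which is < 0.025, so reject H₀.
There is evidence that the true slope on vehicle weight is below -0.794 mpg per unit.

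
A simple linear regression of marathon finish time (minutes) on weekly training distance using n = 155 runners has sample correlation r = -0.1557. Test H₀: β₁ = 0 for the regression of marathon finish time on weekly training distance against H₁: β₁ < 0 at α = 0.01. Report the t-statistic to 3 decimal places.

t = r·√(n − 2)/√(1 − r²) = -0.1557·√153/√0.975758 = -1.950.
df = n − 2 = 153.
One-sided p ≈ 0.0265, which is ≥ 0.01, so fail to reject H₀.
The data do not give significant evidence of a linear association between weekly training distance and marathon finish time.

t = -1.950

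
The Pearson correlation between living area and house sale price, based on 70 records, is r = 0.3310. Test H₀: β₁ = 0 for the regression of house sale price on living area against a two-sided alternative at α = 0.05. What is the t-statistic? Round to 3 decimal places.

t = r·√(n − 2)/√(1 − r²) = 0.3310·√68/√0.890439 = 2.893.
df = n − 2 = 68.
Two-sided p ≈ 0.0051, which is < 0.05, so reject H₀.
There is evidence of a linear association between living area and house sale price.

t = 2.893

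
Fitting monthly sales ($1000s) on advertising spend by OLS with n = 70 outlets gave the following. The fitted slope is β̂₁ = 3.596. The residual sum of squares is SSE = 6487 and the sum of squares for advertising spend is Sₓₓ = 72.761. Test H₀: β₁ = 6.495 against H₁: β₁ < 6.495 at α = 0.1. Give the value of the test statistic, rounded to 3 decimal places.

t = -2.532

MSE = SSE/(n − 2) = 6487/68 = 95.3971.
SE(β̂₁) = √(MSE/Sₓₓ) = √(95.3971/72.761) = 1.14503.
t = (3.596 − 6.495) / 1.14503 = -2.532.
df = n − 2 = 68.
One-sided p ≈ 0.0068, which is < 0.1, so reject H₀.
There is evidence that the true slope on advertising spend is below 6.495 $1000s per unit.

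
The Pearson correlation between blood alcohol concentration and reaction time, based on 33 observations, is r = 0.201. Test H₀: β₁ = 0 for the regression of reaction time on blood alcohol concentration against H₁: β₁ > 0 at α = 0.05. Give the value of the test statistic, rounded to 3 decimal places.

t = r·√(n − 2)/√(1 − r²) = 0.201·√31/√0.959599 = 1.142.
df = n − 2 = 31.
One-sided p ≈ 0.1310, which is ≥ 0.05, so fail to reject H₀.
The data do not give significant evidence of a linear association between blood alcohol concentration and reaction time.

t = 1.142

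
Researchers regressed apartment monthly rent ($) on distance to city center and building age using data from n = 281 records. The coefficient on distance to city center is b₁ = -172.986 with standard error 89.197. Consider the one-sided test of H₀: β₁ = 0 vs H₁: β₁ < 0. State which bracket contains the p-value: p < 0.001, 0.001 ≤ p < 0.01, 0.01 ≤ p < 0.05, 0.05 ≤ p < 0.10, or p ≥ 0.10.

t = -172.986 / 89.197 = -1.939.
df = n − k − 1 = 281 − 2 − 1 = 278.
One-sided p = P(T_{278} < t) ≈ 0.0267.
So 0.01 ≤ p < 0.05.

0.01 ≤ p < 0.05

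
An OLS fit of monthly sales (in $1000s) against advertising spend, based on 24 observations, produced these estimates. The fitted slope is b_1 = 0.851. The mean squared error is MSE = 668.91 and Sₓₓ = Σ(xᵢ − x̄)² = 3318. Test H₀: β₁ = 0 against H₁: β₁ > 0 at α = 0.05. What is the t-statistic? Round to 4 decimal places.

t = 1.8953

SE(b_1) = √(MSE/Sₓₓ) = √(668.91/3318) = 0.448999.
t = 0.851 / 0.448999 = 1.8953.
df = n − 2 = 22.
One-sided p ≈ 0.0356, which is < 0.05, so reject H₀.
There is evidence that the true slope on advertising spend is positive.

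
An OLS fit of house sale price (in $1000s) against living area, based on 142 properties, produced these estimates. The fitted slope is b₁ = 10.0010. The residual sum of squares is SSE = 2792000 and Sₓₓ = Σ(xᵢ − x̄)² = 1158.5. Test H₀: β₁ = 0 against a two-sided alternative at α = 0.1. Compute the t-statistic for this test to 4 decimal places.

t = 2.4104

MSE = SSE/(n − 2) = 2792000/140 = 19942.9.
SE(b₁) = √(MSE/Sₓₓ) = √(19942.9/1158.5) = 4.14902.
t = 10.0010 / 4.14902 = 2.4104.
df = n − 2 = 140.
Two-sided p ≈ 0.0172, which is < 0.1, so reject H₀.
There is evidence that living area is associated with house sale price.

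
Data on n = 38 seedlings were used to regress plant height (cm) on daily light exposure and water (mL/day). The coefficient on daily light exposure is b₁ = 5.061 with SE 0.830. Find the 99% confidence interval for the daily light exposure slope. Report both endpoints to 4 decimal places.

df = n − k − 1 = 38 − 2 − 1 = 35.
t* = t_{0.005, 35} = 2.723806.
Margin = t* × SE = 2.723806 × 0.830 = 2.260759.
CI: 5.061 ± 2.260759 → (2.8002, 7.3218).
With 99% confidence, each one-unit increase in daily light exposure is associated with a change of between 2.8002 and 7.3218 cm in plant height, holding the other predictors fixed.

(2.8002, 7.3218)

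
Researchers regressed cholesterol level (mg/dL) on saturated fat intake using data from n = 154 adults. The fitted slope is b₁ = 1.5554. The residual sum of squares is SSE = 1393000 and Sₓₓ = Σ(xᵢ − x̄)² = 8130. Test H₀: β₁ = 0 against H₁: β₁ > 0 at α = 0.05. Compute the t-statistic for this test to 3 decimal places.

t = 1.465

MSE = SSE/(n − 2) = 1393000/152 = 9164.47.
SE(b₁) = √(MSE/Sₓₓ) = √(9164.47/8130) = 1.06172.
t = 1.5554 / 1.06172 = 1.465.
df = n − 2 = 152.
One-sided p ≈ 0.0725, which is ≥ 0.05, so fail to reject H₀.
The data do not give significant evidence that the true slope on saturated fat intake is positive.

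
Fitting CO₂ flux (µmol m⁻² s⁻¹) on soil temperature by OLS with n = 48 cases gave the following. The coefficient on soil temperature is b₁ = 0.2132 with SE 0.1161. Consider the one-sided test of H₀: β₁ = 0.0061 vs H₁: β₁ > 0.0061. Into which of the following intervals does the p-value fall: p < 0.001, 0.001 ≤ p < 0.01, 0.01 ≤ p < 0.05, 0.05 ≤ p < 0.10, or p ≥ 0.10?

t = (0.2132 − 0.0061) / 0.1161 = 1.784.
df = n − 2 = 48 − 2 = 46.
One-sided p = P(T_{46} > t) ≈ 0.0405.
So 0.01 ≤ p < 0.05.

0.01 ≤ p < 0.05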